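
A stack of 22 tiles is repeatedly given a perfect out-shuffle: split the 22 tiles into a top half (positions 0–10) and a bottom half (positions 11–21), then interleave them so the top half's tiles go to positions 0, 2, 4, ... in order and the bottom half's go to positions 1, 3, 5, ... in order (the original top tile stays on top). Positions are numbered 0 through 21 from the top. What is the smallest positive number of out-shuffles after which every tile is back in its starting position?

6

The out-shuffle permutes the 22 positions with cycle lengths [1, 1, 2, 3, 3, 6, 6].
Every tile is home exactly when every cycle has completed a whole number of laps, i.e. after lcm(1, 2, 3, 6) = 6 out-shuffles.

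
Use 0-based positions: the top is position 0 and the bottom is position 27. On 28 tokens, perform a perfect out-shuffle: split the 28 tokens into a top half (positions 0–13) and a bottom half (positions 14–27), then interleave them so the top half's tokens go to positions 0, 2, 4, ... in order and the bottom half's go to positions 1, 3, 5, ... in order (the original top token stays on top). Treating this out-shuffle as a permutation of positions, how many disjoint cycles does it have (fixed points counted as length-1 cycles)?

5

Trace each unvisited position around until it returns:
(0) (1 2 4 8 16 5 ... len 18) (3 6 12 24 21 15) (9 18) (27)
5 cycles in total.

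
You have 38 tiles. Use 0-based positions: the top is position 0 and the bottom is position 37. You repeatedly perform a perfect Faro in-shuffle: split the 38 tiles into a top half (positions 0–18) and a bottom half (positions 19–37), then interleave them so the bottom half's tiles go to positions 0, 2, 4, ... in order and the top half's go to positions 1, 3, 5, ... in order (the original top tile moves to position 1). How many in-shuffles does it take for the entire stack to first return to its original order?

12

The in-shuffle permutes the 38 positions with cycle lengths [2, 12, 12, 12].
Every tile is home exactly when every cycle has completed a whole number of laps, i.e. after lcm(2, 12) = 12 in-shuffles.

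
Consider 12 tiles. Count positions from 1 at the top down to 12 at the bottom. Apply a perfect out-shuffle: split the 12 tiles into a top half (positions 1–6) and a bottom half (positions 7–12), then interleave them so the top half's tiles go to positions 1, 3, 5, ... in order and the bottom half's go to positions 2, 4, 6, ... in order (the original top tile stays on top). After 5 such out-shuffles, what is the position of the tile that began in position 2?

Track the tile's position through each out-shuffle:
2 → 3 → 5 → 9 → 6 → 11

11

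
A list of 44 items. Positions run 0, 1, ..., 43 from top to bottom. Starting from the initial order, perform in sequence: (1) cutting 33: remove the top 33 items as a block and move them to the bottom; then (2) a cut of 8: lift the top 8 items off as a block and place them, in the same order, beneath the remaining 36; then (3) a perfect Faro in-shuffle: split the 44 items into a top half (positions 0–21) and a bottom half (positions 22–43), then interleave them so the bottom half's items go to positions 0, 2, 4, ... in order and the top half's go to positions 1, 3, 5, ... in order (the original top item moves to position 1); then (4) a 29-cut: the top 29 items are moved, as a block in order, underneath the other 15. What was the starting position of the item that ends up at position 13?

Undo the operations in reverse order, starting from position 13:
  undo op 4 (cut 29): 13 ← 42
  undo op 3 (in-shuffle, from bottom half): 42 ← 43
  undo op 2 (cut 8): 43 ← 7
  undo op 1 (cut 33): 7 ← 40
So the item at position 13 came from original position 40.

40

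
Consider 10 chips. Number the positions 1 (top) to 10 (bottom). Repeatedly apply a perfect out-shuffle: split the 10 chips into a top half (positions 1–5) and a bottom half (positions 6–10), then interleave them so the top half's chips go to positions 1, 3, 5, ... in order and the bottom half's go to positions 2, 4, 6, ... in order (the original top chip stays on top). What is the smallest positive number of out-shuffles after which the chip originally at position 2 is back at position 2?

6

Follow position 2 under repeated out-shuffles:
2 → 3 → 5 → 9 → 8 → 6 → 2
It first returns after 6 out-shuffles.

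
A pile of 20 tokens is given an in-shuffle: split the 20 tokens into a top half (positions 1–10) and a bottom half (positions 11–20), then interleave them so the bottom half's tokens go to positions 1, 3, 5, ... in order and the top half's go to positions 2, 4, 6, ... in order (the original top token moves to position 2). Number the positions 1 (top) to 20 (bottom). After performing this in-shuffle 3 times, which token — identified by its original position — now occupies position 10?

17

Work backwards from position 10, undoing one in-shuffle at a time:
10 ← 5 ← 13 ← 17
So the token now at position 10 started at position 17.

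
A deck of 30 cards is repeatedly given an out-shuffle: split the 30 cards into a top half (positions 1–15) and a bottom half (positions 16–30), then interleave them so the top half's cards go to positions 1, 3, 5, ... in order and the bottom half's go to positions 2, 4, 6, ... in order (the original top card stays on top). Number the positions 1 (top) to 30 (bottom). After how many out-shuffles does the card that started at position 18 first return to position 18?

28

Follow position 18 under repeated out-shuffles:
18 → 6 → 11 → 21 → 12 → 23 → 16 → 2 → ... → 18 (length 28)
It first returns after 28 out-shuffles.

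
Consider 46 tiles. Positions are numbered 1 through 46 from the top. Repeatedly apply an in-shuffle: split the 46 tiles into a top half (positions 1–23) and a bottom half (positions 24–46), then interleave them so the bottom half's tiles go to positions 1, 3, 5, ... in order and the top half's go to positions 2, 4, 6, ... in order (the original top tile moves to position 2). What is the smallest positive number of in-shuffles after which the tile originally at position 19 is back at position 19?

23

Follow position 19 under repeated in-shuffles:
19 → 38 → 29 → 11 → 22 → 44 → 41 → 35 → ... → 19 (length 23)
It first returns after 23 in-shuffles.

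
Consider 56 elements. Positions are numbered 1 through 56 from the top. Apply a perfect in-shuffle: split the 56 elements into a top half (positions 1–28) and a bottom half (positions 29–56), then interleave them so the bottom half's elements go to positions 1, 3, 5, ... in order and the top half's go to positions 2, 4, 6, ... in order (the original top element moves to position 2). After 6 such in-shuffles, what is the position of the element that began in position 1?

Track the element's position through each in-shuffle:
1 → 2 → 4 → 8 → 16 → 32 → 7

7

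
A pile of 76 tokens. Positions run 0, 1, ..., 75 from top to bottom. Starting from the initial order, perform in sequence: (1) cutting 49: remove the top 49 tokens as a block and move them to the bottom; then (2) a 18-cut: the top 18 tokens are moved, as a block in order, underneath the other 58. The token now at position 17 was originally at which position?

Undo the operations in reverse order, starting from position 17:
  undo op 2 (cut 18): 17 ← 35
  undo op 1 (cut 49): 35 ← 8
So the token at position 17 came from original position 8.

8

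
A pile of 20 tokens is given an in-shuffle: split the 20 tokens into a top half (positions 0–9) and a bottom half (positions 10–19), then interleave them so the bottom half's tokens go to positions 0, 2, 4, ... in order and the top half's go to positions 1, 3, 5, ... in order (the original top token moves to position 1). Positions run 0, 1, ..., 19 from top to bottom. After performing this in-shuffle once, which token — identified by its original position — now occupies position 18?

Work backwards from position 18, undoing one in-shuffle at a time:
18 ← 19
So the token now at position 18 started at position 19.

19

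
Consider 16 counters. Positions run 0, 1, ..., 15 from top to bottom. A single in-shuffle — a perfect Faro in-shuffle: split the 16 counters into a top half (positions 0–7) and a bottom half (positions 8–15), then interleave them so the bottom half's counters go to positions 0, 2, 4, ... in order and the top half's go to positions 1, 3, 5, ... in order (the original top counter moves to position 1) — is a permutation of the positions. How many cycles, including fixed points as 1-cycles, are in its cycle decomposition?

2

Trace each unvisited position around until it returns:
(0 1 3 7 15 14 12 8) (2 5 11 6 13 10 4 9)
2 cycles in total.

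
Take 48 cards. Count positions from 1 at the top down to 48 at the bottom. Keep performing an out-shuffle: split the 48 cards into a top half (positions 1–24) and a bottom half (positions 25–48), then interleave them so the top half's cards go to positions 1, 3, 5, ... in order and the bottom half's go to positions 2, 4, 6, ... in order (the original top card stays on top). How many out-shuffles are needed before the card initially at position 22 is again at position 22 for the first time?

23

Follow position 22 under repeated out-shuffles:
22 → 43 → 38 → 28 → 8 → 15 → 29 → 10 → ... → 22 (length 23)
It first returns after 23 out-shuffles.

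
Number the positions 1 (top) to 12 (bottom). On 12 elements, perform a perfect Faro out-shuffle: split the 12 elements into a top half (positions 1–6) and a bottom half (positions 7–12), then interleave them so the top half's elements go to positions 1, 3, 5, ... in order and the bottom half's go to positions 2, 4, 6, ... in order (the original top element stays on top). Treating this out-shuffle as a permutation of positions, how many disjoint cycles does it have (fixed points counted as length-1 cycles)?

3

Trace each unvisited position around until it returns:
(1) (2 3 5 9 6 11 10 8 4 7) (12)
3 cycles in total.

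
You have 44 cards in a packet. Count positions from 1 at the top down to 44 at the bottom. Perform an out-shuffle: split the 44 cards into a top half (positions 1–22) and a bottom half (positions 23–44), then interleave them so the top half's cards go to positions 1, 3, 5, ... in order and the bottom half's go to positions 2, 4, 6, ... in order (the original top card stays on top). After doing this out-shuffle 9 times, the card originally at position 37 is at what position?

Track the card's position through each out-shuffle:
37 → 30 → 16 → 31 → 18 → 35 → 26 → 8 → 15 → 29

29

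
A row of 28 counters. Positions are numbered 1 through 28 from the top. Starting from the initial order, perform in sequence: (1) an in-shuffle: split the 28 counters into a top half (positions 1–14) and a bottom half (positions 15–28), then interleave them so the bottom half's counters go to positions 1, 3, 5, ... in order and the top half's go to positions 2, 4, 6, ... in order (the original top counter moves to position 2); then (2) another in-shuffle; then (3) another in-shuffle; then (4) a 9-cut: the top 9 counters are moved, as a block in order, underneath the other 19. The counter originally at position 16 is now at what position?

Track the counter from position 16 forward through each operation:
  after op 1 (in-shuffle): 16 → 3
  after op 2 (in-shuffle): 3 → 6
  after op 3 (in-shuffle): 6 → 12
  after op 4 (cut 9): 12 → 3

3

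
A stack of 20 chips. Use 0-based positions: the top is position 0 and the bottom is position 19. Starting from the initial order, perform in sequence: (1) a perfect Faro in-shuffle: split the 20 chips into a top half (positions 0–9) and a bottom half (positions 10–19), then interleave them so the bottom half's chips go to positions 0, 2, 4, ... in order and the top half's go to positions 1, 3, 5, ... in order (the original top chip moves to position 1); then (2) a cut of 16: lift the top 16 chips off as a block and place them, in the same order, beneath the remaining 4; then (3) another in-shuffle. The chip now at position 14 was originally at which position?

6

Undo the operations in reverse order, starting from position 14:
  undo op 3 (in-shuffle, from bottom half): 14 ← 17
  undo op 2 (cut 16): 17 ← 13
  undo op 1 (in-shuffle, from top half): 13 ← 6
So the chip at position 14 came from original position 6.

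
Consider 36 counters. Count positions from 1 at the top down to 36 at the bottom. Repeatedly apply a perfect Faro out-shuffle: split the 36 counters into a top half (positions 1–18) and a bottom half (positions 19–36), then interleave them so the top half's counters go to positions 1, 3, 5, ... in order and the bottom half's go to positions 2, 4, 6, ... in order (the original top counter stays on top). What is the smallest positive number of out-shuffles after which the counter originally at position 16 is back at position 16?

3

Follow position 16 under repeated out-shuffles:
16 → 31 → 26 → 16
It first returns after 3 out-shuffles.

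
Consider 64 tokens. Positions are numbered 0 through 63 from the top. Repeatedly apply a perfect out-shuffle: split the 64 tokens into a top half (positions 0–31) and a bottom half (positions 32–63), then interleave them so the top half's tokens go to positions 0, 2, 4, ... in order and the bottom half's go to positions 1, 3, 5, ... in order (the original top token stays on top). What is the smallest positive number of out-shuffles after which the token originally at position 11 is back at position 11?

6

Follow position 11 under repeated out-shuffles:
11 → 22 → 44 → 25 → 50 → 37 → 11
It first returns after 6 out-shuffles.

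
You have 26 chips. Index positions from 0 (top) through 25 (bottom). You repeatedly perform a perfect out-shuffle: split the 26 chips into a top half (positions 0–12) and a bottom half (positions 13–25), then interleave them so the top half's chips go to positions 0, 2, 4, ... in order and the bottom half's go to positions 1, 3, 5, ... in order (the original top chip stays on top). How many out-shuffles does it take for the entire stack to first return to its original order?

20

The out-shuffle permutes the 26 positions with cycle lengths [1, 1, 4, 20].
Every chip is home exactly when every cycle has completed a whole number of laps, i.e. after lcm(1, 4, 20) = 20 out-shuffles.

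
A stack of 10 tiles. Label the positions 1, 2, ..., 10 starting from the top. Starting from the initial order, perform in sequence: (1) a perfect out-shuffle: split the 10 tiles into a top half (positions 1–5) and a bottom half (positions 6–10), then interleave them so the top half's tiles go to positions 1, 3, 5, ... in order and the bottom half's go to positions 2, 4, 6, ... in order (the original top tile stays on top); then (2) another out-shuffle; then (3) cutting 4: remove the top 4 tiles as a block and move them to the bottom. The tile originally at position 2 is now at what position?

Track the tile from position 2 forward through each operation:
  after op 1 (out-shuffle): 2 → 3
  after op 2 (out-shuffle): 3 → 5
  after op 3 (cut 4): 5 → 1

1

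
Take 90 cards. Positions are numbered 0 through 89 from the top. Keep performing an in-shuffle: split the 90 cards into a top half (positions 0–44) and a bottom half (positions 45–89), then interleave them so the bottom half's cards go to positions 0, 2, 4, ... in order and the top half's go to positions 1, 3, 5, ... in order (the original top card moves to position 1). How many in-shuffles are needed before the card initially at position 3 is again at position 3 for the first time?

Follow position 3 under repeated in-shuffles:
3 → 7 → 15 → 31 → 63 → 36 → 73 → 56 → 22 → 45 → 0 → 1 → 3
It first returns after 12 in-shuffles.

12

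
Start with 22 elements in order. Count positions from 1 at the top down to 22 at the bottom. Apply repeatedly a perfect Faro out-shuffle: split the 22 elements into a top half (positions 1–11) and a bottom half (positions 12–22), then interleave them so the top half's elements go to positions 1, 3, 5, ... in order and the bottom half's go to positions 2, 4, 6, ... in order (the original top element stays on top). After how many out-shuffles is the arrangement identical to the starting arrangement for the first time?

The out-shuffle permutes the 22 positions with cycle lengths [1, 1, 2, 3, 3, 6, 6].
Every element is home exactly when every cycle has completed a whole number of laps, i.e. after lcm(1, 2, 3, 6) = 6 out-shuffles.

6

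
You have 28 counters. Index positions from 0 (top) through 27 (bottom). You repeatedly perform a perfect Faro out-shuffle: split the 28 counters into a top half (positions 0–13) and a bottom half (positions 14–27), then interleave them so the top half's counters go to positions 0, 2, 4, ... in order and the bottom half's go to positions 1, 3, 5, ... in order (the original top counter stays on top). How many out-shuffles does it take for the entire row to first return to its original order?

The out-shuffle permutes the 28 positions with cycle lengths [1, 1, 2, 6, 18].
Every counter is home exactly when every cycle has completed a whole number of laps, i.e. after lcm(1, 2, 6, 18) = 18 out-shuffles.

18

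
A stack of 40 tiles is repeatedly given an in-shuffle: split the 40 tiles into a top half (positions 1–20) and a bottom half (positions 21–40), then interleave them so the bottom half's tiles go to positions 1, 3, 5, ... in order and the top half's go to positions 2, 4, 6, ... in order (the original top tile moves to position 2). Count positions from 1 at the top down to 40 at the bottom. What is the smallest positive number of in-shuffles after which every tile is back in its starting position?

The in-shuffle permutes the 40 positions with cycle lengths [20, 20].
Every tile is home exactly when every cycle has completed a whole number of laps, i.e. after lcm(20) = 20 in-shuffles.

20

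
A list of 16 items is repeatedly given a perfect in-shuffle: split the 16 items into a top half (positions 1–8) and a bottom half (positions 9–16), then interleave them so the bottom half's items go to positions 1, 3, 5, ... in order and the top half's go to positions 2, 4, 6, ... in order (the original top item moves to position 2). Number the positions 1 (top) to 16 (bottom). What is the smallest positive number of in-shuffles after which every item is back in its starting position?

8

The in-shuffle permutes the 16 positions with cycle lengths [8, 8].
Every item is home exactly when every cycle has completed a whole number of laps, i.e. after lcm(8) = 8 in-shuffles.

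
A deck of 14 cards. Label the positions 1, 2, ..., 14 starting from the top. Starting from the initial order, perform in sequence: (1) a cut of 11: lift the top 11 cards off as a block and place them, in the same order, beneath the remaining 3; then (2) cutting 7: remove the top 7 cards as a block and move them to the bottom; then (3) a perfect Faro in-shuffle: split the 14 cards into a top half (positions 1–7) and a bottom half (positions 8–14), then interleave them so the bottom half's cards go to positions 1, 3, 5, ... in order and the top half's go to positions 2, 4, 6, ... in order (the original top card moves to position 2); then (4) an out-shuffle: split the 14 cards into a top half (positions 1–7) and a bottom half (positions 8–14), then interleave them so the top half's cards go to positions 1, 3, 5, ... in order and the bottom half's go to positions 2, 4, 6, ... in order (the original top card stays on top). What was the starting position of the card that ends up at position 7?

6

Undo the operations in reverse order, starting from position 7:
  undo op 4 (out-shuffle, from top half): 7 ← 4
  undo op 3 (in-shuffle, from top half): 4 ← 2
  undo op 2 (cut 7): 2 ← 9
  undo op 1 (cut 11): 9 ← 6
So the card at position 7 came from original position 6.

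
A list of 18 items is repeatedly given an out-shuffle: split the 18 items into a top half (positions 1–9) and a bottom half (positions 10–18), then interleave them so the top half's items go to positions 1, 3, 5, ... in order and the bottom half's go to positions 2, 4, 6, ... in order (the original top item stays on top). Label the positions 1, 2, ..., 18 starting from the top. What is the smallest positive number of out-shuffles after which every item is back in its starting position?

The out-shuffle permutes the 18 positions with cycle lengths [1, 1, 8, 8].
Every item is home exactly when every cycle has completed a whole number of laps, i.e. after lcm(1, 8) = 8 out-shuffles.

8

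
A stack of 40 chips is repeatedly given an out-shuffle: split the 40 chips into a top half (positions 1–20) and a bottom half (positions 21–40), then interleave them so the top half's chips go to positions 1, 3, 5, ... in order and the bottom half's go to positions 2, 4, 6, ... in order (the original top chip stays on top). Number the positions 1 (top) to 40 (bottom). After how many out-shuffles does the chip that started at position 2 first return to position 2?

12

Follow position 2 under repeated out-shuffles:
2 → 3 → 5 → 9 → 17 → 33 → 26 → 12 → 23 → 6 → 11 → 21 → 2
It first returns after 12 out-shuffles.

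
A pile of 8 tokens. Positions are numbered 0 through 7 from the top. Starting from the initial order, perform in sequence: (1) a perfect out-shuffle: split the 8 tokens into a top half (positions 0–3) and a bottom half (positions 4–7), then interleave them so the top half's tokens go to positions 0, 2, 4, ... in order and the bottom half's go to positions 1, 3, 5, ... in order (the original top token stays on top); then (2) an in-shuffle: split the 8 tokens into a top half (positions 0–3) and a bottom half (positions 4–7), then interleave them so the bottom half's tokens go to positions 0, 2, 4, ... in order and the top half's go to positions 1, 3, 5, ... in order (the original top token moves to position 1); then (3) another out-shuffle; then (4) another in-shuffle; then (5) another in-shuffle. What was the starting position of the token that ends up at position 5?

Undo the operations in reverse order, starting from position 5:
  undo op 5 (in-shuffle, from top half): 5 ← 2
  undo op 4 (in-shuffle, from bottom half): 2 ← 5
  undo op 3 (out-shuffle, from bottom half): 5 ← 6
  undo op 2 (in-shuffle, from bottom half): 6 ← 7
  undo op 1 (out-shuffle, from bottom half): 7 ← 7
So the token at position 5 came from original position 7.

7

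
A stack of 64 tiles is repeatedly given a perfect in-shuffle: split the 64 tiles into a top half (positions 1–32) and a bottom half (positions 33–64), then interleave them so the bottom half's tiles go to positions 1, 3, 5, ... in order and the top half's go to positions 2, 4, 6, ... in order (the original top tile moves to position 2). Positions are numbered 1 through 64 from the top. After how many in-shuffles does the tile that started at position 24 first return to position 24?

12

Follow position 24 under repeated in-shuffles:
24 → 48 → 31 → 62 → 59 → 53 → 41 → 17 → 34 → 3 → 6 → 12 → 24
It first returns after 12 in-shuffles.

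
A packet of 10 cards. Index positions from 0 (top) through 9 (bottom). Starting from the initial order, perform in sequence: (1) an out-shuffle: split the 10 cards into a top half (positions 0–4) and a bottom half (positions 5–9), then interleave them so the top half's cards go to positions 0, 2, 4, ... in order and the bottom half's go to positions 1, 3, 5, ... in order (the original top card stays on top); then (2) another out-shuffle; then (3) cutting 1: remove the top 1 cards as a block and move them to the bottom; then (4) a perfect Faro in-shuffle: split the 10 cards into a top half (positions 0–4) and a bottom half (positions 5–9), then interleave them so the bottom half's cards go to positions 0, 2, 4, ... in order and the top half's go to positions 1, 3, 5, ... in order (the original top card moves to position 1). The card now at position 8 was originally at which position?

Undo the operations in reverse order, starting from position 8:
  undo op 4 (in-shuffle, from bottom half): 8 ← 9
  undo op 3 (cut 1): 9 ← 0
  undo op 2 (out-shuffle, from top half): 0 ← 0
  undo op 1 (out-shuffle, from top half): 0 ← 0
So the card at position 8 came from original position 0.

0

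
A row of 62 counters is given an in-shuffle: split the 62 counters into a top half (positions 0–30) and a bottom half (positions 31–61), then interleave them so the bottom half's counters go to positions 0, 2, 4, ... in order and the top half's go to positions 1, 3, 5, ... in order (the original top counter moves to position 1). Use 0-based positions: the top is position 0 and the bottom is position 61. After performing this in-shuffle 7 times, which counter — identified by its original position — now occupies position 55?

Work backwards from position 55, undoing one in-shuffle at a time:
55 ← 27 ← 13 ← 6 ← 34 ← 48 ← 55 ← 27
So the counter now at position 55 started at position 27.

27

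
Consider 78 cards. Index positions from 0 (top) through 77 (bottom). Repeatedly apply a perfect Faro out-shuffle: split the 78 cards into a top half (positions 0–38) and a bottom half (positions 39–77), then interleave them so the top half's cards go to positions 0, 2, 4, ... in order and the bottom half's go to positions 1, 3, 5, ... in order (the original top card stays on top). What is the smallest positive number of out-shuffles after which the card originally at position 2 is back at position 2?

30

Follow position 2 under repeated out-shuffles:
2 → 4 → 8 → 16 → 32 → 64 → 51 → 25 → ... → 2 (length 30)
It first returns after 30 out-shuffles.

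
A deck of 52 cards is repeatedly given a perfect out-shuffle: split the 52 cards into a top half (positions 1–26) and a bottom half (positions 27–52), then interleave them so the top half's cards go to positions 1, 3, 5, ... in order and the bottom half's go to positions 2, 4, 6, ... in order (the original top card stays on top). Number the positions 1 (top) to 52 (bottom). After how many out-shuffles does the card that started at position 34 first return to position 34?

8

Follow position 34 under repeated out-shuffles:
34 → 16 → 31 → 10 → 19 → 37 → 22 → 43 → 34
It first returns after 8 out-shuffles.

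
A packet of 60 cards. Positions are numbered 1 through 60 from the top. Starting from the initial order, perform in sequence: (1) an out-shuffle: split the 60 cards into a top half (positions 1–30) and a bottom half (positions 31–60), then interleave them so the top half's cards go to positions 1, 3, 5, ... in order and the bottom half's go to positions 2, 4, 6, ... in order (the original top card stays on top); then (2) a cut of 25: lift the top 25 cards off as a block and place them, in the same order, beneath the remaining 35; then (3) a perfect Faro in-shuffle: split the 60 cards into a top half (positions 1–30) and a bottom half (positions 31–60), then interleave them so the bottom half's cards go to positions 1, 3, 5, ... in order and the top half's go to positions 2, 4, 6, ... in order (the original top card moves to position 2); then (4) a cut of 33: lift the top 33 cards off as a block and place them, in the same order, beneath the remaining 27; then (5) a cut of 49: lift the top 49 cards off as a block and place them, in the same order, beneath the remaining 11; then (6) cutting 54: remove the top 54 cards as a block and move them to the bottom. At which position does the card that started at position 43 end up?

46

Track the card from position 43 forward through each operation:
  after op 1 (out-shuffle): 43 → 26
  after op 2 (cut 25): 26 → 1
  after op 3 (in-shuffle): 1 → 2
  after op 4 (cut 33): 2 → 29
  after op 5 (cut 49): 29 → 40
  after op 6 (cut 54): 40 → 46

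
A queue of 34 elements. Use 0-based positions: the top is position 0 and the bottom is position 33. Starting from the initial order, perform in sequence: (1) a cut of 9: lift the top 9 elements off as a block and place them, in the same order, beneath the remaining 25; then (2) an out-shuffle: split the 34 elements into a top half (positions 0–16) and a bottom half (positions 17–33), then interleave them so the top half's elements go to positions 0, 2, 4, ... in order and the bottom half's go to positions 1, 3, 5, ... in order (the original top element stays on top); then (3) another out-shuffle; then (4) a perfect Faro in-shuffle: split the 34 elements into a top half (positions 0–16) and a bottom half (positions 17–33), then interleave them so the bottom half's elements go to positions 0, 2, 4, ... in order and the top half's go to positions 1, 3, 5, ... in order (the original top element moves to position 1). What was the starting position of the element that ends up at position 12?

23

Undo the operations in reverse order, starting from position 12:
  undo op 4 (in-shuffle, from bottom half): 12 ← 23
  undo op 3 (out-shuffle, from bottom half): 23 ← 28
  undo op 2 (out-shuffle, from top half): 28 ← 14
  undo op 1 (cut 9): 14 ← 23
So the element at position 12 came from original position 23.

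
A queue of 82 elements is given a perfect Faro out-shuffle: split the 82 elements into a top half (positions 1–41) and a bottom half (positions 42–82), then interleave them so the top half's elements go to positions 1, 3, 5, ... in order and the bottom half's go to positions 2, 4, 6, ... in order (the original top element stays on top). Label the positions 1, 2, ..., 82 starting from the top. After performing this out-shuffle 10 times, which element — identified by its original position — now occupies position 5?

26

Work backwards from position 5, undoing one out-shuffle at a time:
5 ← 3 ← 2 ← 42 ← 62 ← 72 ← 77 ← 39 ← 20 ← 51 ← 26
So the element now at position 5 started at position 26.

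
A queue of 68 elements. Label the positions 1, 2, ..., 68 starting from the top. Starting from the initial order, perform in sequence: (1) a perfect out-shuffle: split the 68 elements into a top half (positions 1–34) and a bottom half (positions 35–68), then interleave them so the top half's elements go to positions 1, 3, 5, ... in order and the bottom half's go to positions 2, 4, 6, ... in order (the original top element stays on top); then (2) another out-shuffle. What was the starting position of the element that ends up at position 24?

Undo the operations in reverse order, starting from position 24:
  undo op 2 (out-shuffle, from bottom half): 24 ← 46
  undo op 1 (out-shuffle, from bottom half): 46 ← 57
So the element at position 24 came from original position 57.

57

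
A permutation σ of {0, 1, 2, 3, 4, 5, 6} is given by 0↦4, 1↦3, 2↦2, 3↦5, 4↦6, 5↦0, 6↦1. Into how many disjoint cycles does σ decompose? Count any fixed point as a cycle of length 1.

2

Cycle decomposition: (0 4 6 1 3 5) (2).
2 cycles.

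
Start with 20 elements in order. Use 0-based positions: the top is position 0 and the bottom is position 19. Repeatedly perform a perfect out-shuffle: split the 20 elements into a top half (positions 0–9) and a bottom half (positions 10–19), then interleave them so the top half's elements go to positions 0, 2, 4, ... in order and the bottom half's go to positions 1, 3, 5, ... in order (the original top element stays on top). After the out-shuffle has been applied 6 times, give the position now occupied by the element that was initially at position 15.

Track the element's position through each out-shuffle:
15 → 11 → 3 → 6 → 12 → 5 → 10

10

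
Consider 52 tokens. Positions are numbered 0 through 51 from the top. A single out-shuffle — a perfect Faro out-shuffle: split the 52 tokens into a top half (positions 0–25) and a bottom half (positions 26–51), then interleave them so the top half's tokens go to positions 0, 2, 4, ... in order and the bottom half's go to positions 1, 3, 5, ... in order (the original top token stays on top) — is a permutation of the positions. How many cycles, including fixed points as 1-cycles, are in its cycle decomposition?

Trace each unvisited position around until it returns:
(0) (1 2 4 8 16 32 13 26) (3 6 12 24 48 45 39 27) (5 10 20 40 29 7 14 28) (9 18 36 21 42 33 15 30) (11 22 44 37 23 46 41 31) (17 34) (19 38 25 50 49 47 43 35) ... plus 1 more
9 cycles in total.

9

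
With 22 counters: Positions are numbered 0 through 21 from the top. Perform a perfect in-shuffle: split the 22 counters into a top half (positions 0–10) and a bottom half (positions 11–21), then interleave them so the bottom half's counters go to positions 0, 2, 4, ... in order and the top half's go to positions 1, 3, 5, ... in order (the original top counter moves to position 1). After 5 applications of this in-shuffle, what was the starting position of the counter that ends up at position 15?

11

Work backwards from position 15, undoing one in-shuffle at a time:
15 ← 7 ← 3 ← 1 ← 0 ← 11
So the counter now at position 15 started at position 11.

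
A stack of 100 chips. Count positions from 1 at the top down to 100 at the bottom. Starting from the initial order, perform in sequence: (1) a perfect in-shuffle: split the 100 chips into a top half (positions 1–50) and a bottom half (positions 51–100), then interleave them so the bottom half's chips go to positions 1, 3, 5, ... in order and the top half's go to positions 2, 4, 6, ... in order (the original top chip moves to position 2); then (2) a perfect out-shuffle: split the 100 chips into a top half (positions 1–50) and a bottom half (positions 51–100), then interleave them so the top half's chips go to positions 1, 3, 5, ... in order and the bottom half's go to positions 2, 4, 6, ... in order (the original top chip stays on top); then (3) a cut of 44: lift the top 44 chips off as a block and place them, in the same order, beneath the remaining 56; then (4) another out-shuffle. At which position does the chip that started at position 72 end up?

81

Track the chip from position 72 forward through each operation:
  after op 1 (in-shuffle): 72 → 43
  after op 2 (out-shuffle): 43 → 85
  after op 3 (cut 44): 85 → 41
  after op 4 (out-shuffle): 41 → 81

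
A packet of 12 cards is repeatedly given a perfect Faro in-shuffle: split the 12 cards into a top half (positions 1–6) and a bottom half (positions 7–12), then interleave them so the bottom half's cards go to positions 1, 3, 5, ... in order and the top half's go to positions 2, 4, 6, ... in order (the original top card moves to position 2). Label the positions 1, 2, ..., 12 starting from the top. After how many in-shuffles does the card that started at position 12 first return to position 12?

Follow position 12 under repeated in-shuffles:
12 → 11 → 9 → 5 → 10 → 7 → 1 → 2 → 4 → 8 → 3 → 6 → 12
It first returns after 12 in-shuffles.

12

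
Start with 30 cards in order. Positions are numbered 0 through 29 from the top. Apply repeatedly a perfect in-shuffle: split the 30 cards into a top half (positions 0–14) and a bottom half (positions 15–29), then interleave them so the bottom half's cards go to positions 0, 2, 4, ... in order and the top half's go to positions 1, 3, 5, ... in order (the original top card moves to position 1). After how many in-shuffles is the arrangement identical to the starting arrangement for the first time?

5

The in-shuffle permutes the 30 positions with cycle lengths [5, 5, 5, 5, 5, 5].
Every card is home exactly when every cycle has completed a whole number of laps, i.e. after lcm(5) = 5 in-shuffles.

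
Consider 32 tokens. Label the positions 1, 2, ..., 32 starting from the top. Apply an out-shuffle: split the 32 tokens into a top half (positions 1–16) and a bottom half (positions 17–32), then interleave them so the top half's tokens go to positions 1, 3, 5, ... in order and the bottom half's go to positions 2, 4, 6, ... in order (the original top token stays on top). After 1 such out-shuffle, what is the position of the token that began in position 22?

Track the token's position through each out-shuffle:
22 → 12

12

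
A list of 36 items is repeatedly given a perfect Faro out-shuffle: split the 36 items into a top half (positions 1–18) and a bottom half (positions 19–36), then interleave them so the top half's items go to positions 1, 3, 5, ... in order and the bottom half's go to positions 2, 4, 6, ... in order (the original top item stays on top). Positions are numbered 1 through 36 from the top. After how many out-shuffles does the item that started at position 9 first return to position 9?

12

Follow position 9 under repeated out-shuffles:
9 → 17 → 33 → 30 → 24 → 12 → 23 → 10 → 19 → 2 → 3 → 5 → 9
It first returns after 12 out-shuffles.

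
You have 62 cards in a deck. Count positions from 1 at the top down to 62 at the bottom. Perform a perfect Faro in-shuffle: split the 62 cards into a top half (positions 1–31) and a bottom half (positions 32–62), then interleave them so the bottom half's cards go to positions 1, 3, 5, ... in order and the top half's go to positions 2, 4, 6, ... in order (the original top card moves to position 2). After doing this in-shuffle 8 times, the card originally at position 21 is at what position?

21

Track the card's position through each in-shuffle:
21 → 42 → 21 → 42 → 21 → 42 → 21 → 42 → 21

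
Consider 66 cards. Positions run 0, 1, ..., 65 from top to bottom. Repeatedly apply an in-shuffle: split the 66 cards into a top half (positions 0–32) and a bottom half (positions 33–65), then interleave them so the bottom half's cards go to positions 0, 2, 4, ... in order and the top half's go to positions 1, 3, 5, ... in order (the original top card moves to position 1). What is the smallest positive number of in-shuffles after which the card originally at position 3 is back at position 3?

Follow position 3 under repeated in-shuffles:
3 → 7 → 15 → 31 → 63 → 60 → 54 → 42 → ... → 3 (length 66)
It first returns after 66 in-shuffles.

66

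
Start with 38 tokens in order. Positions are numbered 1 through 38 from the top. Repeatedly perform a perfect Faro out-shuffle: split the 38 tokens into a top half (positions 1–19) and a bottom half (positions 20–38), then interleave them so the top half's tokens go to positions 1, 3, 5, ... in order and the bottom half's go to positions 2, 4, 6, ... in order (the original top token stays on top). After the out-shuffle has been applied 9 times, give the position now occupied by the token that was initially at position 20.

Track the token's position through each out-shuffle:
20 → 2 → 3 → 5 → 9 → 17 → 33 → 28 → 18 → 35

35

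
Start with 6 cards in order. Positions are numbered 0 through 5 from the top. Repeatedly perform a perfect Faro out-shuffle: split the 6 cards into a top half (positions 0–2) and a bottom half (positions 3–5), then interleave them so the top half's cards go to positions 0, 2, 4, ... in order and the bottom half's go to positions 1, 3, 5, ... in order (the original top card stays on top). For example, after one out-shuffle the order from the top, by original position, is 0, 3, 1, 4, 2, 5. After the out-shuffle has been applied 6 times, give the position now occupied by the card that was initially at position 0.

Position 0 is a fixed point of every out-shuffle, so the card never moves.

0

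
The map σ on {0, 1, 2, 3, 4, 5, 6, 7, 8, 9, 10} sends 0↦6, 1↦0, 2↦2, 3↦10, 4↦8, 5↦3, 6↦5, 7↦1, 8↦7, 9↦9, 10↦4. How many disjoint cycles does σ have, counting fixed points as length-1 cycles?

Cycle decomposition: (0 6 5 3 10 4 8 7 1) (2) (9).
3 cycles.

3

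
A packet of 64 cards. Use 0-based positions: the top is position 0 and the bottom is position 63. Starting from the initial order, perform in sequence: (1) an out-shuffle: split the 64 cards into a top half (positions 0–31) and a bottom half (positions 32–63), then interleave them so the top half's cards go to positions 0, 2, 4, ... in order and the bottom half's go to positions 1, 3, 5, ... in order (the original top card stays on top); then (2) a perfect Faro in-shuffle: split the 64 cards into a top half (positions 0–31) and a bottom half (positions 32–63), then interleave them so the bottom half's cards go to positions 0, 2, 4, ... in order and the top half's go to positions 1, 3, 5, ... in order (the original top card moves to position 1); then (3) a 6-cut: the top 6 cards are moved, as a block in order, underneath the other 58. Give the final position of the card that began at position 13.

Track the card from position 13 forward through each operation:
  after op 1 (out-shuffle): 13 → 26
  after op 2 (in-shuffle): 26 → 53
  after op 3 (cut 6): 53 → 47

47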